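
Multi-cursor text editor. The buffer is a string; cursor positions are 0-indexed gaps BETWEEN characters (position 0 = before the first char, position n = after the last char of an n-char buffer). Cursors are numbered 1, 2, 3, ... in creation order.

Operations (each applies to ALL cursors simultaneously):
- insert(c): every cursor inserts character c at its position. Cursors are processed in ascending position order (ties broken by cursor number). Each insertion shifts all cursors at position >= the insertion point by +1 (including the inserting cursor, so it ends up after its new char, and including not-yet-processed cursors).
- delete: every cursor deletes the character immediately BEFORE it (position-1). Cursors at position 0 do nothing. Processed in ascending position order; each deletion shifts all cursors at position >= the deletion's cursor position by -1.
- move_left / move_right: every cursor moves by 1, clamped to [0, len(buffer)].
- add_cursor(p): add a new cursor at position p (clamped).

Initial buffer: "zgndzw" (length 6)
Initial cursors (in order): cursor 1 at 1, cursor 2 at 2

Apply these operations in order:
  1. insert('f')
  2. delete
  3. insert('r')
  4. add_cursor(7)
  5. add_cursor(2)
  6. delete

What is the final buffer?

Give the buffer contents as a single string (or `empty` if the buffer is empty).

After op 1 (insert('f')): buffer="zfgfndzw" (len 8), cursors c1@2 c2@4, authorship .1.2....
After op 2 (delete): buffer="zgndzw" (len 6), cursors c1@1 c2@2, authorship ......
After op 3 (insert('r')): buffer="zrgrndzw" (len 8), cursors c1@2 c2@4, authorship .1.2....
After op 4 (add_cursor(7)): buffer="zrgrndzw" (len 8), cursors c1@2 c2@4 c3@7, authorship .1.2....
After op 5 (add_cursor(2)): buffer="zrgrndzw" (len 8), cursors c1@2 c4@2 c2@4 c3@7, authorship .1.2....
After op 6 (delete): buffer="gndw" (len 4), cursors c1@0 c4@0 c2@1 c3@3, authorship ....

Answer: gndw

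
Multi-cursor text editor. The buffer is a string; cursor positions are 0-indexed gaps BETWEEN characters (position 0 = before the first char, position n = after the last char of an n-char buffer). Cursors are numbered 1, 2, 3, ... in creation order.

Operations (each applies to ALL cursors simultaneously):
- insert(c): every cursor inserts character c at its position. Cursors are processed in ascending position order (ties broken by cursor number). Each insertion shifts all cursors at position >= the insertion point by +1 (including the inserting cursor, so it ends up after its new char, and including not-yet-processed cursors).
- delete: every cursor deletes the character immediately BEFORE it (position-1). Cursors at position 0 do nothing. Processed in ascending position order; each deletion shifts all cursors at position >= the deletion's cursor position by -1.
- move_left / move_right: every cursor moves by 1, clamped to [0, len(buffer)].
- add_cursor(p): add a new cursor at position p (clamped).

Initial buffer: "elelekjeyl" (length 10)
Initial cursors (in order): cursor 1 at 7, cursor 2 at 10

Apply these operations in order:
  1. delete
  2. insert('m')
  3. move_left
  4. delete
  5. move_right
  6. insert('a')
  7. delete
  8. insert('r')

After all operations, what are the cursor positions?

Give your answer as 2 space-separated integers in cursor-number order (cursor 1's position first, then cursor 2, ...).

Answer: 7 10

Derivation:
After op 1 (delete): buffer="elelekey" (len 8), cursors c1@6 c2@8, authorship ........
After op 2 (insert('m')): buffer="elelekmeym" (len 10), cursors c1@7 c2@10, authorship ......1..2
After op 3 (move_left): buffer="elelekmeym" (len 10), cursors c1@6 c2@9, authorship ......1..2
After op 4 (delete): buffer="elelemem" (len 8), cursors c1@5 c2@7, authorship .....1.2
After op 5 (move_right): buffer="elelemem" (len 8), cursors c1@6 c2@8, authorship .....1.2
After op 6 (insert('a')): buffer="elelemaema" (len 10), cursors c1@7 c2@10, authorship .....11.22
After op 7 (delete): buffer="elelemem" (len 8), cursors c1@6 c2@8, authorship .....1.2
After op 8 (insert('r')): buffer="elelemremr" (len 10), cursors c1@7 c2@10, authorship .....11.22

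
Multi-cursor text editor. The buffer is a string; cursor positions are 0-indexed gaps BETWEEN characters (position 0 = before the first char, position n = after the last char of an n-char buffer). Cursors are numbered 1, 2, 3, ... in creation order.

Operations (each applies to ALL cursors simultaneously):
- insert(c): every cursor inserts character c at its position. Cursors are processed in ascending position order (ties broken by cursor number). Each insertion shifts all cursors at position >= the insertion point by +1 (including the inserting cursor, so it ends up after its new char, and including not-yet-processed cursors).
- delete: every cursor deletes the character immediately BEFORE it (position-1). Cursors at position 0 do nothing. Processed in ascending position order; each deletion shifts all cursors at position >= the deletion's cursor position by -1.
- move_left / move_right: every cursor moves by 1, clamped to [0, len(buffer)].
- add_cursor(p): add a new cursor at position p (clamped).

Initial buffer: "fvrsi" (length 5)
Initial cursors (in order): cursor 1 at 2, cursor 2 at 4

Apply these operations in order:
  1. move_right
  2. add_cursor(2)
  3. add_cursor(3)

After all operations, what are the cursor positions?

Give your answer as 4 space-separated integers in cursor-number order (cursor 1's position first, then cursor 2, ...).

After op 1 (move_right): buffer="fvrsi" (len 5), cursors c1@3 c2@5, authorship .....
After op 2 (add_cursor(2)): buffer="fvrsi" (len 5), cursors c3@2 c1@3 c2@5, authorship .....
After op 3 (add_cursor(3)): buffer="fvrsi" (len 5), cursors c3@2 c1@3 c4@3 c2@5, authorship .....

Answer: 3 5 2 3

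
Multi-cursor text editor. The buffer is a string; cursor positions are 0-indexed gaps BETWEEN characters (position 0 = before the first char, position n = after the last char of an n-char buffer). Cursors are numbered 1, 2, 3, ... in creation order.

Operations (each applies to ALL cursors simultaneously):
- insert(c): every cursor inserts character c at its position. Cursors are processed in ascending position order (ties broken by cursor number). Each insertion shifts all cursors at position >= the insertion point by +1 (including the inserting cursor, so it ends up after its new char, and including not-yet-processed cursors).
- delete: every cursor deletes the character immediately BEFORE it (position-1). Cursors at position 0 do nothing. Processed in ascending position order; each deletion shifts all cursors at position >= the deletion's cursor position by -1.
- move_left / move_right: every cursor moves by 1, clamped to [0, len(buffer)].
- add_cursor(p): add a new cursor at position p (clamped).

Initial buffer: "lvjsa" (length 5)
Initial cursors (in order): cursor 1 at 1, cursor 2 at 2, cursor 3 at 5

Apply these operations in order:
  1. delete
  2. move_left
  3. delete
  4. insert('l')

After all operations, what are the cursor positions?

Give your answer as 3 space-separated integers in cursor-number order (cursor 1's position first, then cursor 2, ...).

After op 1 (delete): buffer="js" (len 2), cursors c1@0 c2@0 c3@2, authorship ..
After op 2 (move_left): buffer="js" (len 2), cursors c1@0 c2@0 c3@1, authorship ..
After op 3 (delete): buffer="s" (len 1), cursors c1@0 c2@0 c3@0, authorship .
After op 4 (insert('l')): buffer="llls" (len 4), cursors c1@3 c2@3 c3@3, authorship 123.

Answer: 3 3 3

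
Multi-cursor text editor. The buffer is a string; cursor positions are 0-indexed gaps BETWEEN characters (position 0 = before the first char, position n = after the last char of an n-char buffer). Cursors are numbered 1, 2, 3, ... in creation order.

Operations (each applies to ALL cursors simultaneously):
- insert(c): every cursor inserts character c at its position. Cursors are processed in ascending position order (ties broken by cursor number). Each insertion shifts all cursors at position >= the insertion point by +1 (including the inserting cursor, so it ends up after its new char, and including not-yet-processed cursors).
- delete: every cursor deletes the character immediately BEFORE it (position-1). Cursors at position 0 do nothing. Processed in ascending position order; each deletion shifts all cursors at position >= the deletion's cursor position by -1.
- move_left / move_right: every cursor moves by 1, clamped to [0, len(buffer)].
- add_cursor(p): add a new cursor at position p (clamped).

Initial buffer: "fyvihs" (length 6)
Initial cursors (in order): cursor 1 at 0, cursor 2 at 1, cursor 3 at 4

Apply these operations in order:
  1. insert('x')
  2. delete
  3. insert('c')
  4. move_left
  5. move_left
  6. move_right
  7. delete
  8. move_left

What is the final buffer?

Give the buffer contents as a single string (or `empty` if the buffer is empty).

Answer: cyvchs

Derivation:
After op 1 (insert('x')): buffer="xfxyvixhs" (len 9), cursors c1@1 c2@3 c3@7, authorship 1.2...3..
After op 2 (delete): buffer="fyvihs" (len 6), cursors c1@0 c2@1 c3@4, authorship ......
After op 3 (insert('c')): buffer="cfcyvichs" (len 9), cursors c1@1 c2@3 c3@7, authorship 1.2...3..
After op 4 (move_left): buffer="cfcyvichs" (len 9), cursors c1@0 c2@2 c3@6, authorship 1.2...3..
After op 5 (move_left): buffer="cfcyvichs" (len 9), cursors c1@0 c2@1 c3@5, authorship 1.2...3..
After op 6 (move_right): buffer="cfcyvichs" (len 9), cursors c1@1 c2@2 c3@6, authorship 1.2...3..
After op 7 (delete): buffer="cyvchs" (len 6), cursors c1@0 c2@0 c3@3, authorship 2..3..
After op 8 (move_left): buffer="cyvchs" (len 6), cursors c1@0 c2@0 c3@2, authorship 2..3..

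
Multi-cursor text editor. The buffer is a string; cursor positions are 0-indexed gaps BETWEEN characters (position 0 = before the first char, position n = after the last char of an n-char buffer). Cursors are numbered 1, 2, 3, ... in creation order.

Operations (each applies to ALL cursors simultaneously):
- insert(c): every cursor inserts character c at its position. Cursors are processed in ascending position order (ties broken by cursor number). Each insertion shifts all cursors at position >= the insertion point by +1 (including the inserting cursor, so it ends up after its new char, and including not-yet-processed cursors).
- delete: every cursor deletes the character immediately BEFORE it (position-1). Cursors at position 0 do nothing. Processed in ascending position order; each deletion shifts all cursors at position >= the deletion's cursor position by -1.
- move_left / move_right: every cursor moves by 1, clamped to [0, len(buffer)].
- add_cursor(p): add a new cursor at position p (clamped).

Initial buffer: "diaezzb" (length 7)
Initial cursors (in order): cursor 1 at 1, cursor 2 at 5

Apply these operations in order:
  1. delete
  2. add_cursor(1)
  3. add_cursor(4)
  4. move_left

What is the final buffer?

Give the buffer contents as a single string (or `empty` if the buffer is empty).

After op 1 (delete): buffer="iaezb" (len 5), cursors c1@0 c2@3, authorship .....
After op 2 (add_cursor(1)): buffer="iaezb" (len 5), cursors c1@0 c3@1 c2@3, authorship .....
After op 3 (add_cursor(4)): buffer="iaezb" (len 5), cursors c1@0 c3@1 c2@3 c4@4, authorship .....
After op 4 (move_left): buffer="iaezb" (len 5), cursors c1@0 c3@0 c2@2 c4@3, authorship .....

Answer: iaezb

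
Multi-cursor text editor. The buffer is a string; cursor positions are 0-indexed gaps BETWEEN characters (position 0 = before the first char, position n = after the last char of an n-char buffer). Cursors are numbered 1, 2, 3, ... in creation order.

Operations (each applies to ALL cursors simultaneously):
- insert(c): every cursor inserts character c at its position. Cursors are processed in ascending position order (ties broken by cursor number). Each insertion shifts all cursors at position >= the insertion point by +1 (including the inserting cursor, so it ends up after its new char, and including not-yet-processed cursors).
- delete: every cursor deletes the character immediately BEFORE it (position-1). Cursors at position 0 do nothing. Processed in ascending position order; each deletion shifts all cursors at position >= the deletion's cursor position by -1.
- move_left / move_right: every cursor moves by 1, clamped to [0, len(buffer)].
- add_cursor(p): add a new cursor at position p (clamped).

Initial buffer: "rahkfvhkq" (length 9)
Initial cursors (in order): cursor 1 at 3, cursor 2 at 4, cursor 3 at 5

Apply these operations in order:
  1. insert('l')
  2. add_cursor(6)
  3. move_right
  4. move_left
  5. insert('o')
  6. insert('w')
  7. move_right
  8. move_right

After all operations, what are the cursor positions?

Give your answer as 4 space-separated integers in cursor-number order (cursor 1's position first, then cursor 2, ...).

After op 1 (insert('l')): buffer="rahlklflvhkq" (len 12), cursors c1@4 c2@6 c3@8, authorship ...1.2.3....
After op 2 (add_cursor(6)): buffer="rahlklflvhkq" (len 12), cursors c1@4 c2@6 c4@6 c3@8, authorship ...1.2.3....
After op 3 (move_right): buffer="rahlklflvhkq" (len 12), cursors c1@5 c2@7 c4@7 c3@9, authorship ...1.2.3....
After op 4 (move_left): buffer="rahlklflvhkq" (len 12), cursors c1@4 c2@6 c4@6 c3@8, authorship ...1.2.3....
After op 5 (insert('o')): buffer="rahloklooflovhkq" (len 16), cursors c1@5 c2@9 c4@9 c3@12, authorship ...11.224.33....
After op 6 (insert('w')): buffer="rahlowkloowwflowvhkq" (len 20), cursors c1@6 c2@12 c4@12 c3@16, authorship ...111.22424.333....
After op 7 (move_right): buffer="rahlowkloowwflowvhkq" (len 20), cursors c1@7 c2@13 c4@13 c3@17, authorship ...111.22424.333....
After op 8 (move_right): buffer="rahlowkloowwflowvhkq" (len 20), cursors c1@8 c2@14 c4@14 c3@18, authorship ...111.22424.333....

Answer: 8 14 18 14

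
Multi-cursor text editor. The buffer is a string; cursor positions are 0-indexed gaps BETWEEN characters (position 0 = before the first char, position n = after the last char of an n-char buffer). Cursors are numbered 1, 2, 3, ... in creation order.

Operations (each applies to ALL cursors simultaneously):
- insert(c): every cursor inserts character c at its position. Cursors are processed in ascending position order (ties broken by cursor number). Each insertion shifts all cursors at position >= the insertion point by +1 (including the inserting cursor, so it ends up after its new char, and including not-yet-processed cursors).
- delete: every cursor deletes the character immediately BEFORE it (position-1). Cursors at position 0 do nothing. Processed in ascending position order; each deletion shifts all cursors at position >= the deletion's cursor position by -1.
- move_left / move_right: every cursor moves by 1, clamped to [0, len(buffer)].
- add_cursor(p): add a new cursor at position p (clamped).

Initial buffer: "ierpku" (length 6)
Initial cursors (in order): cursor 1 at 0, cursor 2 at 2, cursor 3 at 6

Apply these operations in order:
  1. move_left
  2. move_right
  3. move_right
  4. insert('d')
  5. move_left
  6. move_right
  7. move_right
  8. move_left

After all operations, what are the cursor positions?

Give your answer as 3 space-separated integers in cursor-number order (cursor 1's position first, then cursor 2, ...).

After op 1 (move_left): buffer="ierpku" (len 6), cursors c1@0 c2@1 c3@5, authorship ......
After op 2 (move_right): buffer="ierpku" (len 6), cursors c1@1 c2@2 c3@6, authorship ......
After op 3 (move_right): buffer="ierpku" (len 6), cursors c1@2 c2@3 c3@6, authorship ......
After op 4 (insert('d')): buffer="iedrdpkud" (len 9), cursors c1@3 c2@5 c3@9, authorship ..1.2...3
After op 5 (move_left): buffer="iedrdpkud" (len 9), cursors c1@2 c2@4 c3@8, authorship ..1.2...3
After op 6 (move_right): buffer="iedrdpkud" (len 9), cursors c1@3 c2@5 c3@9, authorship ..1.2...3
After op 7 (move_right): buffer="iedrdpkud" (len 9), cursors c1@4 c2@6 c3@9, authorship ..1.2...3
After op 8 (move_left): buffer="iedrdpkud" (len 9), cursors c1@3 c2@5 c3@8, authorship ..1.2...3

Answer: 3 5 8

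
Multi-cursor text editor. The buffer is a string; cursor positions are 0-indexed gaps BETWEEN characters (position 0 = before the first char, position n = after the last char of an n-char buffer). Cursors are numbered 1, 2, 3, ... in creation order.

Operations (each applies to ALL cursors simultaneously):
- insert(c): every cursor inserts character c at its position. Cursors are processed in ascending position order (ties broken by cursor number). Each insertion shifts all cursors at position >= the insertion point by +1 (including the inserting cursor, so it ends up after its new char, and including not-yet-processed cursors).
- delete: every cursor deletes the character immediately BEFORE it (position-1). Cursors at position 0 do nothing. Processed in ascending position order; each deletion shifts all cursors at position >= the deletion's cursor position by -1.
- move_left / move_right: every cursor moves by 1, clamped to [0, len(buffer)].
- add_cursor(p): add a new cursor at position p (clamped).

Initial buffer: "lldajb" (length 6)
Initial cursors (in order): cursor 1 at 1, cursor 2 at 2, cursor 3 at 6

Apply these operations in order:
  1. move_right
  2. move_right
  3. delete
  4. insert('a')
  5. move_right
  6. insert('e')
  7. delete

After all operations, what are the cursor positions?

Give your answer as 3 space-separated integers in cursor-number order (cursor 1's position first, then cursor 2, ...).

Answer: 5 5 6

Derivation:
After op 1 (move_right): buffer="lldajb" (len 6), cursors c1@2 c2@3 c3@6, authorship ......
After op 2 (move_right): buffer="lldajb" (len 6), cursors c1@3 c2@4 c3@6, authorship ......
After op 3 (delete): buffer="llj" (len 3), cursors c1@2 c2@2 c3@3, authorship ...
After op 4 (insert('a')): buffer="llaaja" (len 6), cursors c1@4 c2@4 c3@6, authorship ..12.3
After op 5 (move_right): buffer="llaaja" (len 6), cursors c1@5 c2@5 c3@6, authorship ..12.3
After op 6 (insert('e')): buffer="llaajeeae" (len 9), cursors c1@7 c2@7 c3@9, authorship ..12.1233
After op 7 (delete): buffer="llaaja" (len 6), cursors c1@5 c2@5 c3@6, authorship ..12.3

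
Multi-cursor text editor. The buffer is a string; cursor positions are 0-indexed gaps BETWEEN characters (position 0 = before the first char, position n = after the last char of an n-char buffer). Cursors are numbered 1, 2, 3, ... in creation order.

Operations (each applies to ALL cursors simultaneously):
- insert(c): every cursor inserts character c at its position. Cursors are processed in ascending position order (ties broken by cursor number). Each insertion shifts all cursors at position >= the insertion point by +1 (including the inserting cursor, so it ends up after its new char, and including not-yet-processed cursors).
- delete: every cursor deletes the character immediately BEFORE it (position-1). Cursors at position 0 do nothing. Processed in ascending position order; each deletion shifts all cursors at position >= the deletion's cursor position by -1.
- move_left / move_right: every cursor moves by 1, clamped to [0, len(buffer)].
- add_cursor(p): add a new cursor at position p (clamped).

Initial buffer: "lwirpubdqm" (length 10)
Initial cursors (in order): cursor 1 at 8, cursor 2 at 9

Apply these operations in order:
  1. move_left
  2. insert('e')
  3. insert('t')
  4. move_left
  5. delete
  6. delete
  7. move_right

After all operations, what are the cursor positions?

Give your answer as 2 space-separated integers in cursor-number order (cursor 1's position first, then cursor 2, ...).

Answer: 7 8

Derivation:
After op 1 (move_left): buffer="lwirpubdqm" (len 10), cursors c1@7 c2@8, authorship ..........
After op 2 (insert('e')): buffer="lwirpubedeqm" (len 12), cursors c1@8 c2@10, authorship .......1.2..
After op 3 (insert('t')): buffer="lwirpubetdetqm" (len 14), cursors c1@9 c2@12, authorship .......11.22..
After op 4 (move_left): buffer="lwirpubetdetqm" (len 14), cursors c1@8 c2@11, authorship .......11.22..
After op 5 (delete): buffer="lwirpubtdtqm" (len 12), cursors c1@7 c2@9, authorship .......1.2..
After op 6 (delete): buffer="lwirputtqm" (len 10), cursors c1@6 c2@7, authorship ......12..
After op 7 (move_right): buffer="lwirputtqm" (len 10), cursors c1@7 c2@8, authorship ......12..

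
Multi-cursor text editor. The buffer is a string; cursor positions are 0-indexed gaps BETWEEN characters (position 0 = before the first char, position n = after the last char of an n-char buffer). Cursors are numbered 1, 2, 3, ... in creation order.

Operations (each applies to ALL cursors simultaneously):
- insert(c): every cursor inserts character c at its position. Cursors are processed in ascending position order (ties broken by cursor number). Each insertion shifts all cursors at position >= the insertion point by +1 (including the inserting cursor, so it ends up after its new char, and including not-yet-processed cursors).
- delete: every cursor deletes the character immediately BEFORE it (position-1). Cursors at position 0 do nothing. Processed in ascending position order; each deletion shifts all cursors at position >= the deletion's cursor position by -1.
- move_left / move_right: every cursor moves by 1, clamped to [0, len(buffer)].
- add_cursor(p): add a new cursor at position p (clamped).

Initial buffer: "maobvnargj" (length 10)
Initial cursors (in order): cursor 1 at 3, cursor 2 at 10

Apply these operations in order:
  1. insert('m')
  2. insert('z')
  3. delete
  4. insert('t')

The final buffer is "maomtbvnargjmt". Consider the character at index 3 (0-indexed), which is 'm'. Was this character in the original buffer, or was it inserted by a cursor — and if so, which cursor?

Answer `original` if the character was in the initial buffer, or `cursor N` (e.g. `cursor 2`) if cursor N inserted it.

Answer: cursor 1

Derivation:
After op 1 (insert('m')): buffer="maombvnargjm" (len 12), cursors c1@4 c2@12, authorship ...1.......2
After op 2 (insert('z')): buffer="maomzbvnargjmz" (len 14), cursors c1@5 c2@14, authorship ...11.......22
After op 3 (delete): buffer="maombvnargjm" (len 12), cursors c1@4 c2@12, authorship ...1.......2
After op 4 (insert('t')): buffer="maomtbvnargjmt" (len 14), cursors c1@5 c2@14, authorship ...11.......22
Authorship (.=original, N=cursor N): . . . 1 1 . . . . . . . 2 2
Index 3: author = 1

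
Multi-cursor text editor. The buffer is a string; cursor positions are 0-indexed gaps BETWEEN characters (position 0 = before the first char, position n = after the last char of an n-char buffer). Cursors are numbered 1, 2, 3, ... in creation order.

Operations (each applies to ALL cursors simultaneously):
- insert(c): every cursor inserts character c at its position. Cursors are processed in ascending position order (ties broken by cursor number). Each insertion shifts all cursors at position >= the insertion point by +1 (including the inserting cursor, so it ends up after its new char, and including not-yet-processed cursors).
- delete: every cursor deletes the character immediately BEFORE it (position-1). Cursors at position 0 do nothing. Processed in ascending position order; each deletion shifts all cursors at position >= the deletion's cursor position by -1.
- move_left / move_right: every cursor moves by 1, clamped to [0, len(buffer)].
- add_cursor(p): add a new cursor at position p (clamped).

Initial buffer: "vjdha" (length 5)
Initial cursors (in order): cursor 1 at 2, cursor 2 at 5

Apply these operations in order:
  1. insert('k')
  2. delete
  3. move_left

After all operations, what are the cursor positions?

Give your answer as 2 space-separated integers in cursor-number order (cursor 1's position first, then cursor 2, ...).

After op 1 (insert('k')): buffer="vjkdhak" (len 7), cursors c1@3 c2@7, authorship ..1...2
After op 2 (delete): buffer="vjdha" (len 5), cursors c1@2 c2@5, authorship .....
After op 3 (move_left): buffer="vjdha" (len 5), cursors c1@1 c2@4, authorship .....

Answer: 1 4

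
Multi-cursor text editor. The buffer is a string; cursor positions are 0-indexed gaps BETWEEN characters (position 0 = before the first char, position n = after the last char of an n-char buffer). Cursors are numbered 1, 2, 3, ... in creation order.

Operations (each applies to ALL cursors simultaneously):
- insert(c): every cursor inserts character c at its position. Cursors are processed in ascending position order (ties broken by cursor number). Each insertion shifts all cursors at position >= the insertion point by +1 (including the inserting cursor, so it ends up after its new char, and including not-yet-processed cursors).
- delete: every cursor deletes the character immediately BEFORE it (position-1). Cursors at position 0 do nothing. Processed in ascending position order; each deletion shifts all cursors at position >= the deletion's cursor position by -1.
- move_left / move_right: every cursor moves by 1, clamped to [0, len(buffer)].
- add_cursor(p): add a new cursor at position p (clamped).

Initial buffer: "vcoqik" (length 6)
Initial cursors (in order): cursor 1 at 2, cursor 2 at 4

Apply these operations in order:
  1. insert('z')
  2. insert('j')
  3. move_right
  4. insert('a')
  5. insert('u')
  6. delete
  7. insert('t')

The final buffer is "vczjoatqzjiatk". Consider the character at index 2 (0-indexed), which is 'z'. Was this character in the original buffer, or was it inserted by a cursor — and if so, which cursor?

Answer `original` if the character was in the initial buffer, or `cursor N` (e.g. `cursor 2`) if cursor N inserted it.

Answer: cursor 1

Derivation:
After op 1 (insert('z')): buffer="vczoqzik" (len 8), cursors c1@3 c2@6, authorship ..1..2..
After op 2 (insert('j')): buffer="vczjoqzjik" (len 10), cursors c1@4 c2@8, authorship ..11..22..
After op 3 (move_right): buffer="vczjoqzjik" (len 10), cursors c1@5 c2@9, authorship ..11..22..
After op 4 (insert('a')): buffer="vczjoaqzjiak" (len 12), cursors c1@6 c2@11, authorship ..11.1.22.2.
After op 5 (insert('u')): buffer="vczjoauqzjiauk" (len 14), cursors c1@7 c2@13, authorship ..11.11.22.22.
After op 6 (delete): buffer="vczjoaqzjiak" (len 12), cursors c1@6 c2@11, authorship ..11.1.22.2.
After op 7 (insert('t')): buffer="vczjoatqzjiatk" (len 14), cursors c1@7 c2@13, authorship ..11.11.22.22.
Authorship (.=original, N=cursor N): . . 1 1 . 1 1 . 2 2 . 2 2 .
Index 2: author = 1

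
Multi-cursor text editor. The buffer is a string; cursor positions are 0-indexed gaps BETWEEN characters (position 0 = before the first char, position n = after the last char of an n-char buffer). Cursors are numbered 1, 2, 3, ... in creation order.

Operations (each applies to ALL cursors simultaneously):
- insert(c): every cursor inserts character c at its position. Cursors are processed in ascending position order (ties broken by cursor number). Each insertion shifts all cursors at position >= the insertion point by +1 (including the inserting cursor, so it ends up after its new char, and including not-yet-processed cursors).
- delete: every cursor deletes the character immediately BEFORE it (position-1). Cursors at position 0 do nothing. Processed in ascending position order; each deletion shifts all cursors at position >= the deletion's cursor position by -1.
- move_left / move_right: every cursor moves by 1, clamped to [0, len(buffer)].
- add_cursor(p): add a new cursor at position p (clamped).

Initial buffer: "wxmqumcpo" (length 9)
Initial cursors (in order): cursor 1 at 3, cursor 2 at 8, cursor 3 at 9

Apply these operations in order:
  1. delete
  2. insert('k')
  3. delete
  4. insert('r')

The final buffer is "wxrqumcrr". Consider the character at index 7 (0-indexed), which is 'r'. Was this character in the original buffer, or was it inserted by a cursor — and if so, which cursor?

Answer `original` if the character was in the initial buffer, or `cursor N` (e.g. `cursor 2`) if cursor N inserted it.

After op 1 (delete): buffer="wxqumc" (len 6), cursors c1@2 c2@6 c3@6, authorship ......
After op 2 (insert('k')): buffer="wxkqumckk" (len 9), cursors c1@3 c2@9 c3@9, authorship ..1....23
After op 3 (delete): buffer="wxqumc" (len 6), cursors c1@2 c2@6 c3@6, authorship ......
After op 4 (insert('r')): buffer="wxrqumcrr" (len 9), cursors c1@3 c2@9 c3@9, authorship ..1....23
Authorship (.=original, N=cursor N): . . 1 . . . . 2 3
Index 7: author = 2

Answer: cursor 2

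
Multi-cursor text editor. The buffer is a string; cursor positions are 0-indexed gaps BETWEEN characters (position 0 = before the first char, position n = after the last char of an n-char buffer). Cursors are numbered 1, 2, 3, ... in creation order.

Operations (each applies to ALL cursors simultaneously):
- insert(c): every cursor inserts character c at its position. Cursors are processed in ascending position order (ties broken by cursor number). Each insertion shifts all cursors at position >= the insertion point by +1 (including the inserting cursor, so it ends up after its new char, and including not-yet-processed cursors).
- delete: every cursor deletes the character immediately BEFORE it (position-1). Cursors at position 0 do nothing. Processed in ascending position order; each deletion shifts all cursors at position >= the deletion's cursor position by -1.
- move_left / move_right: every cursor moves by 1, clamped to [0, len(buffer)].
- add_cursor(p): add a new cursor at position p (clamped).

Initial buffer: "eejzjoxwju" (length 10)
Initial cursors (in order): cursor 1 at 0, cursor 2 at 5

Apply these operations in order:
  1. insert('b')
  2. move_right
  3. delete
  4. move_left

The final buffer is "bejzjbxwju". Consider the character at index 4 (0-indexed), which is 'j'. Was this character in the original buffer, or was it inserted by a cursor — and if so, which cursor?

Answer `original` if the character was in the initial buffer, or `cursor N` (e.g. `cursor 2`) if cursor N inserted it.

After op 1 (insert('b')): buffer="beejzjboxwju" (len 12), cursors c1@1 c2@7, authorship 1.....2.....
After op 2 (move_right): buffer="beejzjboxwju" (len 12), cursors c1@2 c2@8, authorship 1.....2.....
After op 3 (delete): buffer="bejzjbxwju" (len 10), cursors c1@1 c2@6, authorship 1....2....
After op 4 (move_left): buffer="bejzjbxwju" (len 10), cursors c1@0 c2@5, authorship 1....2....
Authorship (.=original, N=cursor N): 1 . . . . 2 . . . .
Index 4: author = original

Answer: original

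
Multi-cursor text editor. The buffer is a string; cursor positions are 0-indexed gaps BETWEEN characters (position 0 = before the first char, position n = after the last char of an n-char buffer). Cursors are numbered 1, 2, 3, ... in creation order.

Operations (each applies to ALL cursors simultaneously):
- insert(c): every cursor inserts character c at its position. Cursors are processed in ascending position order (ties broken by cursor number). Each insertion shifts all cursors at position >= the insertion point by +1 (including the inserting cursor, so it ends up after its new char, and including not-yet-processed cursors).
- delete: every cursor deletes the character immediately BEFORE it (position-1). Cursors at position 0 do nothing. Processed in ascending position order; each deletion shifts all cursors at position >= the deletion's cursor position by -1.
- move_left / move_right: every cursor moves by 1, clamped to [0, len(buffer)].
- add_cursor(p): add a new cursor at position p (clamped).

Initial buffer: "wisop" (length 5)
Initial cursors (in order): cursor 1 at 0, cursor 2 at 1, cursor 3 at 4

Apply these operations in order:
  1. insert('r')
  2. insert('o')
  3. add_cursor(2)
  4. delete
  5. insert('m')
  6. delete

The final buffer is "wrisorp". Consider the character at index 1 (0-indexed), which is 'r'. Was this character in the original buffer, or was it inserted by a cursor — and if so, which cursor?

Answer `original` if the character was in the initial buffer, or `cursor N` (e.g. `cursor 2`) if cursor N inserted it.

After op 1 (insert('r')): buffer="rwrisorp" (len 8), cursors c1@1 c2@3 c3@7, authorship 1.2...3.
After op 2 (insert('o')): buffer="rowroisorop" (len 11), cursors c1@2 c2@5 c3@10, authorship 11.22...33.
After op 3 (add_cursor(2)): buffer="rowroisorop" (len 11), cursors c1@2 c4@2 c2@5 c3@10, authorship 11.22...33.
After op 4 (delete): buffer="wrisorp" (len 7), cursors c1@0 c4@0 c2@2 c3@6, authorship .2...3.
After op 5 (insert('m')): buffer="mmwrmisormp" (len 11), cursors c1@2 c4@2 c2@5 c3@10, authorship 14.22...33.
After op 6 (delete): buffer="wrisorp" (len 7), cursors c1@0 c4@0 c2@2 c3@6, authorship .2...3.
Authorship (.=original, N=cursor N): . 2 . . . 3 .
Index 1: author = 2

Answer: cursor 2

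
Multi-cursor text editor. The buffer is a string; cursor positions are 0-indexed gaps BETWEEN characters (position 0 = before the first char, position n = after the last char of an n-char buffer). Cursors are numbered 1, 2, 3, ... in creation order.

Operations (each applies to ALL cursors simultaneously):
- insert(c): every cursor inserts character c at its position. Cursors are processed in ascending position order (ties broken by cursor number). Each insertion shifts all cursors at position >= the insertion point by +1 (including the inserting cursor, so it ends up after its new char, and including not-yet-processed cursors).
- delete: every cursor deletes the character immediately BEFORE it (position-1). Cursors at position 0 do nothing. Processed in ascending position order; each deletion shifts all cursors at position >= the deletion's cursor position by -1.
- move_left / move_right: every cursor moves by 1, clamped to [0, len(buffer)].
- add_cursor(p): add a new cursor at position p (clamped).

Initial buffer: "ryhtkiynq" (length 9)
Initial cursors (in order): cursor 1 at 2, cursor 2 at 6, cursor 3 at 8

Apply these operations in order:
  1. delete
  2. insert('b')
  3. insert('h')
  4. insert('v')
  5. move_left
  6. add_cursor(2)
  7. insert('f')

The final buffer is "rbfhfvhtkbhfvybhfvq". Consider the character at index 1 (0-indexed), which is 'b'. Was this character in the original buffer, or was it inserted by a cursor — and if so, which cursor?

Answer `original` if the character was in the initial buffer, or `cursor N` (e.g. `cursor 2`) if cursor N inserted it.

Answer: cursor 1

Derivation:
After op 1 (delete): buffer="rhtkyq" (len 6), cursors c1@1 c2@4 c3@5, authorship ......
After op 2 (insert('b')): buffer="rbhtkbybq" (len 9), cursors c1@2 c2@6 c3@8, authorship .1...2.3.
After op 3 (insert('h')): buffer="rbhhtkbhybhq" (len 12), cursors c1@3 c2@8 c3@11, authorship .11...22.33.
After op 4 (insert('v')): buffer="rbhvhtkbhvybhvq" (len 15), cursors c1@4 c2@10 c3@14, authorship .111...222.333.
After op 5 (move_left): buffer="rbhvhtkbhvybhvq" (len 15), cursors c1@3 c2@9 c3@13, authorship .111...222.333.
After op 6 (add_cursor(2)): buffer="rbhvhtkbhvybhvq" (len 15), cursors c4@2 c1@3 c2@9 c3@13, authorship .111...222.333.
After op 7 (insert('f')): buffer="rbfhfvhtkbhfvybhfvq" (len 19), cursors c4@3 c1@5 c2@12 c3@17, authorship .14111...2222.3333.
Authorship (.=original, N=cursor N): . 1 4 1 1 1 . . . 2 2 2 2 . 3 3 3 3 .
Index 1: author = 1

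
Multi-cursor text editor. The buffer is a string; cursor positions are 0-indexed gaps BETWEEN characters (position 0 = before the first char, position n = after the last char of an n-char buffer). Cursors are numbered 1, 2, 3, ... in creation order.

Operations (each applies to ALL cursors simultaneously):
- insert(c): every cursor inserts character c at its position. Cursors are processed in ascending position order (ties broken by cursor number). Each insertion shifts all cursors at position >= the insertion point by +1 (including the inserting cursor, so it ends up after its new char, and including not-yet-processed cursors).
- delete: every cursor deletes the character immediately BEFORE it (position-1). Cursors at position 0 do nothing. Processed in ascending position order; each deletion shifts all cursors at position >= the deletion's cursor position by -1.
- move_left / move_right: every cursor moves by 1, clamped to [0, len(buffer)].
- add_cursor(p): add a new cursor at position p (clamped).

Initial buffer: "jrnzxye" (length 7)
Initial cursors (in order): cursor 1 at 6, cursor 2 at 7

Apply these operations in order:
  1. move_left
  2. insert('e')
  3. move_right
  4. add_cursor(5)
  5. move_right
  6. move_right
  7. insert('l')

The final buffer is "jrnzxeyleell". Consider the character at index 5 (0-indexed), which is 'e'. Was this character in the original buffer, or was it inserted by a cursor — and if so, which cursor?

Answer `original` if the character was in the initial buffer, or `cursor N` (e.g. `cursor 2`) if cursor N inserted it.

Answer: cursor 1

Derivation:
After op 1 (move_left): buffer="jrnzxye" (len 7), cursors c1@5 c2@6, authorship .......
After op 2 (insert('e')): buffer="jrnzxeyee" (len 9), cursors c1@6 c2@8, authorship .....1.2.
After op 3 (move_right): buffer="jrnzxeyee" (len 9), cursors c1@7 c2@9, authorship .....1.2.
After op 4 (add_cursor(5)): buffer="jrnzxeyee" (len 9), cursors c3@5 c1@7 c2@9, authorship .....1.2.
After op 5 (move_right): buffer="jrnzxeyee" (len 9), cursors c3@6 c1@8 c2@9, authorship .....1.2.
After op 6 (move_right): buffer="jrnzxeyee" (len 9), cursors c3@7 c1@9 c2@9, authorship .....1.2.
After op 7 (insert('l')): buffer="jrnzxeyleell" (len 12), cursors c3@8 c1@12 c2@12, authorship .....1.32.12
Authorship (.=original, N=cursor N): . . . . . 1 . 3 2 . 1 2
Index 5: author = 1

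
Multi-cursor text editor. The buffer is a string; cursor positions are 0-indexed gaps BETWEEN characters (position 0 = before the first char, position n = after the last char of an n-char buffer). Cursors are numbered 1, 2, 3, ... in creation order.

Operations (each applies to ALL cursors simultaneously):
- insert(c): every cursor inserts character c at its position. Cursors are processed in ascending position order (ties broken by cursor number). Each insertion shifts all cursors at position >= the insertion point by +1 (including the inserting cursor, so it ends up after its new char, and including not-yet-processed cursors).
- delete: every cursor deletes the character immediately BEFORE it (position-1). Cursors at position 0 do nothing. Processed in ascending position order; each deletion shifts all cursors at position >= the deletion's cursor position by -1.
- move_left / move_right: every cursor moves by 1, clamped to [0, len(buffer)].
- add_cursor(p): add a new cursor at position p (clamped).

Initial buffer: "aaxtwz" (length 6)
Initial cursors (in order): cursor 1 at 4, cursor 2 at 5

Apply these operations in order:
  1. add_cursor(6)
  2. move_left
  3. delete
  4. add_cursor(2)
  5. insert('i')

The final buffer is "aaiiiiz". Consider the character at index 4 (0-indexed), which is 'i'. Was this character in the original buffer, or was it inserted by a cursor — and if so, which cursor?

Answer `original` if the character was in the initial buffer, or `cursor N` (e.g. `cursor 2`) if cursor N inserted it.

Answer: cursor 3

Derivation:
After op 1 (add_cursor(6)): buffer="aaxtwz" (len 6), cursors c1@4 c2@5 c3@6, authorship ......
After op 2 (move_left): buffer="aaxtwz" (len 6), cursors c1@3 c2@4 c3@5, authorship ......
After op 3 (delete): buffer="aaz" (len 3), cursors c1@2 c2@2 c3@2, authorship ...
After op 4 (add_cursor(2)): buffer="aaz" (len 3), cursors c1@2 c2@2 c3@2 c4@2, authorship ...
After op 5 (insert('i')): buffer="aaiiiiz" (len 7), cursors c1@6 c2@6 c3@6 c4@6, authorship ..1234.
Authorship (.=original, N=cursor N): . . 1 2 3 4 .
Index 4: author = 3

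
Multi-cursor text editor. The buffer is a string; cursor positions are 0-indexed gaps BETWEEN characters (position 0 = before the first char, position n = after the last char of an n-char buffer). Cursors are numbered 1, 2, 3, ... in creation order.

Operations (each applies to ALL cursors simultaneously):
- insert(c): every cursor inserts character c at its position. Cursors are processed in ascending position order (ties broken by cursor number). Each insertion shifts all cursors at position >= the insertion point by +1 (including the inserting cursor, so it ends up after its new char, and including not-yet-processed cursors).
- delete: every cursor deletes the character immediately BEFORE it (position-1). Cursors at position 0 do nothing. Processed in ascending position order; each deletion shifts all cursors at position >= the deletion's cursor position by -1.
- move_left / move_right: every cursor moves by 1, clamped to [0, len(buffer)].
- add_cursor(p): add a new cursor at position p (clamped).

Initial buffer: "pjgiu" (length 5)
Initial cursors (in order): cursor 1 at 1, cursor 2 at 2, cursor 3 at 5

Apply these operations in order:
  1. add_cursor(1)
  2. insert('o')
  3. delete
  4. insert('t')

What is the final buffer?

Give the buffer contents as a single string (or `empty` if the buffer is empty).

Answer: pttjtgiut

Derivation:
After op 1 (add_cursor(1)): buffer="pjgiu" (len 5), cursors c1@1 c4@1 c2@2 c3@5, authorship .....
After op 2 (insert('o')): buffer="poojogiuo" (len 9), cursors c1@3 c4@3 c2@5 c3@9, authorship .14.2...3
After op 3 (delete): buffer="pjgiu" (len 5), cursors c1@1 c4@1 c2@2 c3@5, authorship .....
After op 4 (insert('t')): buffer="pttjtgiut" (len 9), cursors c1@3 c4@3 c2@5 c3@9, authorship .14.2...3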